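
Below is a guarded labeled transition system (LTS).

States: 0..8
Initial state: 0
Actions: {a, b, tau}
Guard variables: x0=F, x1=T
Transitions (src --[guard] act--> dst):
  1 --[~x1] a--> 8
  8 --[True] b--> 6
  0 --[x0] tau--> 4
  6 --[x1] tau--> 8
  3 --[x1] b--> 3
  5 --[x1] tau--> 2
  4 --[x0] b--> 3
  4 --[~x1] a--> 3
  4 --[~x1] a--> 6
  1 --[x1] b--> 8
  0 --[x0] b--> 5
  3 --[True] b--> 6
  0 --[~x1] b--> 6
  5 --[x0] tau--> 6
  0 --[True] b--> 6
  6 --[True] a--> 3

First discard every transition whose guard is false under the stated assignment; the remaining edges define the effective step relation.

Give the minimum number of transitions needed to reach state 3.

BFS to 3:
  L0 = {0}
  L1 = {6}
  L2 = {3,8}
first hit 3 at d=2 via b·a

Answer: 2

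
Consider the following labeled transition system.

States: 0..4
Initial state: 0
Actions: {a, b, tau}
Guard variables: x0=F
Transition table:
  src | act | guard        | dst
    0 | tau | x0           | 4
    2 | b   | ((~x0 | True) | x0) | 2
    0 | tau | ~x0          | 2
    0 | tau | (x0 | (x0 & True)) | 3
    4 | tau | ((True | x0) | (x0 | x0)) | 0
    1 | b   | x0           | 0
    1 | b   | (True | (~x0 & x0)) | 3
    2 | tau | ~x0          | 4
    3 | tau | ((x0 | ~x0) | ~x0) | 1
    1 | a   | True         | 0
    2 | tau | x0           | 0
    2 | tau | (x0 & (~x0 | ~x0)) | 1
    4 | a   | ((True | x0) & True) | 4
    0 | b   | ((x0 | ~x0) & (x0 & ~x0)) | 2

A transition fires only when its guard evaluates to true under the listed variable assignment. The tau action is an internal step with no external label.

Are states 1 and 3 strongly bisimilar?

Bisimulation quotient by refinement:
  π0 = {{0,1,2,3,4}}
  π1 = {{0,3},{1},{2},{4}}
  π2 = {{0},{1},{2},{3},{4}}
Fixed point at round 3; 5 class(es).
1∈{1}, 3∈{3}

Answer: NOT BISIMILAR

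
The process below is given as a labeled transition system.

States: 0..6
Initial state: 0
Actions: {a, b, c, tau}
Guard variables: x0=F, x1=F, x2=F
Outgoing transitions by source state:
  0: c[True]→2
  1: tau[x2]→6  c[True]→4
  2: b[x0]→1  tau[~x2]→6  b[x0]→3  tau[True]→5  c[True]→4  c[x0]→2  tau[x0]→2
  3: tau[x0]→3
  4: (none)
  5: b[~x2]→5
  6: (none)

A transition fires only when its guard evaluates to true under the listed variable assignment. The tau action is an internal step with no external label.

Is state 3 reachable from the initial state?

After dropping false guards: 6 live edges.
depth 0: {0}
depth 1: {2}  cumulative {0,2}
depth 2: {4,5,6}  cumulative {0,2,4,5,6}
Reach set: {0,2,4,5,6}

Answer: UNREACHABLE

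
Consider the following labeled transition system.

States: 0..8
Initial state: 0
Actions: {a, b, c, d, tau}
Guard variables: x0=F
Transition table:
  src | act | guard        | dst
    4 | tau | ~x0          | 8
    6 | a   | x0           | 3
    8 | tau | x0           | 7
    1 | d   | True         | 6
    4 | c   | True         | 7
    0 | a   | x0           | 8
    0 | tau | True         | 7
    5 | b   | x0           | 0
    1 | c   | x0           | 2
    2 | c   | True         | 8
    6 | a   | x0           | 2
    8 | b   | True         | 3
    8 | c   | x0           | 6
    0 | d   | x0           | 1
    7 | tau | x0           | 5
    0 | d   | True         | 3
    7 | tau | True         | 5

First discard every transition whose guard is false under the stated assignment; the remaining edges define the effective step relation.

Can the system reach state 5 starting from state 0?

Answer: REACHABLE

Analysis:
After dropping false guards: 8 live edges.
L0 = {0}
L1 = {3,7}  cumulative {0,3,7}
L2 = {5}  cumulative {0,3,5,7}
Reachable = {0,3,5,7}
Path to 5: tau·tau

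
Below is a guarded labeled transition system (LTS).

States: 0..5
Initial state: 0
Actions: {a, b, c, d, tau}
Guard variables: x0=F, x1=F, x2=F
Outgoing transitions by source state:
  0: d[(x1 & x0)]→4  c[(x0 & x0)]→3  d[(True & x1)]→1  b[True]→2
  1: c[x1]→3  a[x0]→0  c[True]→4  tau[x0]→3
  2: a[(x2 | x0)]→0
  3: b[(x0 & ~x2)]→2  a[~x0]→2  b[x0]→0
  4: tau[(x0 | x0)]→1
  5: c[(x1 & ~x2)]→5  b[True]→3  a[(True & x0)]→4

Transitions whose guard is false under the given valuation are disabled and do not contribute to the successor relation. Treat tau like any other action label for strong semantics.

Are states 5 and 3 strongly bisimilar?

Answer: NOT BISIMILAR

Trace:
Bisimulation quotient by refinement:
  round 0: {{0,1,2,3,4,5}}
  round 1: {{0,5},{1},{2,4},{3}}
  round 2: {{0},{1},{2,4},{3},{5}}
Fixed point at round 3; 5 class(es).
[5]={5}  [3]={3}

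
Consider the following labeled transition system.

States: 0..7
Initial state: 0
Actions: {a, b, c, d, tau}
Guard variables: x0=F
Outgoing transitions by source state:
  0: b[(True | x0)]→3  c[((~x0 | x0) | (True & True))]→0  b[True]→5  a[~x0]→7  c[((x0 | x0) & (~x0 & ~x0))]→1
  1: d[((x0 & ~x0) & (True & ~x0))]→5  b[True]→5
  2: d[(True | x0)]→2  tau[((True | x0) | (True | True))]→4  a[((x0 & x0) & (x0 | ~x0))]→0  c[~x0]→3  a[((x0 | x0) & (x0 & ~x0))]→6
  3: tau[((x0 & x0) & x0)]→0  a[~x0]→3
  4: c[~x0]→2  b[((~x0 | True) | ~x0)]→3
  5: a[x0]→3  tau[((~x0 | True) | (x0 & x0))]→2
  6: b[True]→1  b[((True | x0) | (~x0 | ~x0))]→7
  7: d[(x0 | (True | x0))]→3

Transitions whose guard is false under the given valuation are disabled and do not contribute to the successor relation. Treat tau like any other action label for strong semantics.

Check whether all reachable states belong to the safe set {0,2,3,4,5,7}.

Safe = {0,2,3,4,5,7}
Reachable = {0,2,3,4,5,7}
  0: safe
  2: safe
  3: safe
  4: safe
  5: safe
  7: safe

Answer: INVARIANT HOLDS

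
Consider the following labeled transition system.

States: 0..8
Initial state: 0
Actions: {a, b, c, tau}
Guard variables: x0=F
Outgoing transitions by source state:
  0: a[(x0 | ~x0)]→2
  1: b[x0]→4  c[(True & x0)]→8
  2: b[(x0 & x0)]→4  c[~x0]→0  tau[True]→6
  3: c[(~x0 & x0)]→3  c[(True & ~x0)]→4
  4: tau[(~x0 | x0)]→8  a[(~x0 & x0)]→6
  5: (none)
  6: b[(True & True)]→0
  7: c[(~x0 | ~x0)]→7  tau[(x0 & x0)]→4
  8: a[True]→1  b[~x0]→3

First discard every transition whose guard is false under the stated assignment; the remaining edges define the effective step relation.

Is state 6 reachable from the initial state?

After dropping false guards: 9 live edges.
Layer 0: {0}
Layer 1: {2}  now seen {0,2}
Layer 2: {6}  now seen {0,2,6}
Reach set: {0,2,6}
trace reaching 6: a·tau

Answer: REACHABLE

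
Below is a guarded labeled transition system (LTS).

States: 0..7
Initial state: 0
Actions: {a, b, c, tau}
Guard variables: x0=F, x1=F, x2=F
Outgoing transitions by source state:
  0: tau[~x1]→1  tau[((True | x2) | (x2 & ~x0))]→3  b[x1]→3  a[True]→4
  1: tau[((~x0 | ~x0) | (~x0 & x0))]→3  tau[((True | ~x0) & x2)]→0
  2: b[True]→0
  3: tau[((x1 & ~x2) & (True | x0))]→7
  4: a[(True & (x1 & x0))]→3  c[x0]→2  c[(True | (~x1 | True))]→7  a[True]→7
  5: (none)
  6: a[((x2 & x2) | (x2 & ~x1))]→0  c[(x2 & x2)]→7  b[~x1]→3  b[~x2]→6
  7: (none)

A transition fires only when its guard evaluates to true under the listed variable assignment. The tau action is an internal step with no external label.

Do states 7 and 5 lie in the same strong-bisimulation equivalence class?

Answer: BISIMILAR

Analysis:
Compute ~ classes (split until stable):
  P[0] = {{0,1,2,3,4,5,6,7}}
  P[1] = {{0},{1},{2,6},{3,5,7},{4}}
  P[2] = {{0},{1},{2},{3,5,7},{4},{6}}
6 equivalence class(es) (converged in 3)
[7]={3,5,7}  [5]={3,5,7}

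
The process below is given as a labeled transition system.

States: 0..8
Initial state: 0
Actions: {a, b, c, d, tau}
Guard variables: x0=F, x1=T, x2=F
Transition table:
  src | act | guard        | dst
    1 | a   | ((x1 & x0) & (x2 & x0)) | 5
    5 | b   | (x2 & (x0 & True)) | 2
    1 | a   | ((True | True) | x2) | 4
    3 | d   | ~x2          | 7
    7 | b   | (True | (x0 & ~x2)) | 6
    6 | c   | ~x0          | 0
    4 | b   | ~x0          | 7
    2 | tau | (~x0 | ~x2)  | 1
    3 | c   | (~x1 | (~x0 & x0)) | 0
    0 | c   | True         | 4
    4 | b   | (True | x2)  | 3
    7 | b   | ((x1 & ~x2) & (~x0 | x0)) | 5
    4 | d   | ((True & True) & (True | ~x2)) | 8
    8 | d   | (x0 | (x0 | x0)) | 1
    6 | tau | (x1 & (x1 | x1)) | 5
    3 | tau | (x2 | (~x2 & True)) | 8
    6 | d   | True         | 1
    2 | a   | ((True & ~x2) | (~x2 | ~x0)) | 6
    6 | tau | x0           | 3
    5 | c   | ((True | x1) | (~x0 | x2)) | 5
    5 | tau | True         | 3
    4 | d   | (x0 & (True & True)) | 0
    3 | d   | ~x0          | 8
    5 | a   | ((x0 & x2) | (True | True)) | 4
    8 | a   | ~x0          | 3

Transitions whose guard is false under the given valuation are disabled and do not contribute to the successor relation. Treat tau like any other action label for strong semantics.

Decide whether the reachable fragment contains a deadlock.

Reachable = {0,1,3,4,5,6,7,8}
  0: c→4  [deg 1]
  1: a→4  [deg 1]
  3: d→7  d→8  tau→8  [deg 3]
  4: b→3  b→7  d→8  [deg 3]
  5: a→4  c→5  tau→3  [deg 3]
  6: c→0  d→1  tau→5  [deg 3]
  7: b→5  b→6  [deg 2]
  8: a→3  [deg 1]

Answer: DEADLOCK-FREE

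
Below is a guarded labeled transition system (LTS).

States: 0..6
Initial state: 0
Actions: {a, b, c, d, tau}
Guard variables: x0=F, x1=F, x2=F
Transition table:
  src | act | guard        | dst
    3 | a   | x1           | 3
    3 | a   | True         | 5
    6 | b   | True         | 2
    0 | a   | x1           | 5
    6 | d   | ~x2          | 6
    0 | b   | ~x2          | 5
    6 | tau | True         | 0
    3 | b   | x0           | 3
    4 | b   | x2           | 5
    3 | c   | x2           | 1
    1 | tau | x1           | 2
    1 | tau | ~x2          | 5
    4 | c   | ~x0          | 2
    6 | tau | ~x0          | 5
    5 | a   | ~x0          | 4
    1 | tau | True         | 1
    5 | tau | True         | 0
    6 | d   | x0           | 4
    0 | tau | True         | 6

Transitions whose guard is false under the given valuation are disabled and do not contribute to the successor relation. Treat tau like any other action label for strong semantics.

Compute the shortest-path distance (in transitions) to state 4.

Answer: 2

Working:
BFS to 4:
  Layer 0: {0}
  Layer 1: {5,6}
  Layer 2: {2,4}
first hit 4 at d=2 via b·a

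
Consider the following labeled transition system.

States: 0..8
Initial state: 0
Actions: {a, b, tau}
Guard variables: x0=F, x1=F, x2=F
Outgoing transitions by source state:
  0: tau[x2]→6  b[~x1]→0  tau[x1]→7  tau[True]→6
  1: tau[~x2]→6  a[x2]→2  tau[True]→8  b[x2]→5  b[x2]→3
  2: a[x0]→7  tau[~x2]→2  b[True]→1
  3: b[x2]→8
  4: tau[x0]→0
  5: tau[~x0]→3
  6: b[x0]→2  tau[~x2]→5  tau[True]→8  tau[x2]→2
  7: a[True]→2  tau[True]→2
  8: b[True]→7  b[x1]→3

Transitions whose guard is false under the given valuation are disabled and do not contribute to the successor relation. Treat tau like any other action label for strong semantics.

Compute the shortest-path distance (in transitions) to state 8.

Answer: 2

Trace:
Breadth-first toward 8:
  Layer 0: {0}
  Layer 1: {6}
  Layer 2: {5,8}
first hit 8 at d=2 via tau·tau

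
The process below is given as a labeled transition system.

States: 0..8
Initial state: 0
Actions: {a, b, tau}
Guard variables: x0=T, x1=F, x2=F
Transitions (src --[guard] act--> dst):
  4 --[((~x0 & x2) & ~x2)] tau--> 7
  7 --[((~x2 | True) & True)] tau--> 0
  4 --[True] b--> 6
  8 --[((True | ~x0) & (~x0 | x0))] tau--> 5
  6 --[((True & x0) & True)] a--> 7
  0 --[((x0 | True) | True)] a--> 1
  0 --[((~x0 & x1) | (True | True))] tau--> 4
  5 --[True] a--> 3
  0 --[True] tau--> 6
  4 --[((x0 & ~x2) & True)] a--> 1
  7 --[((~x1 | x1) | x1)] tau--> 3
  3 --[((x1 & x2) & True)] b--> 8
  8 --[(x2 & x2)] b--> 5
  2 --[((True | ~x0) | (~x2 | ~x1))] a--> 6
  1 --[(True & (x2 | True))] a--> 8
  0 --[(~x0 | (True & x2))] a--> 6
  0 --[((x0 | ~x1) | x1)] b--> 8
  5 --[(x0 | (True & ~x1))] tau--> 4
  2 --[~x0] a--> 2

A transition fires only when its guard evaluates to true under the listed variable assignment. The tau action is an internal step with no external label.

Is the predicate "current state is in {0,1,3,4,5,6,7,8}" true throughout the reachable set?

Safe = {0,1,3,4,5,6,7,8}
Reachable = {0,1,3,4,5,6,7,8}
  0: ok
  1: ok
  3: ok
  4: ok
  5: ok
  6: ok
  7: ok
  8: ok

Answer: INVARIANT HOLDS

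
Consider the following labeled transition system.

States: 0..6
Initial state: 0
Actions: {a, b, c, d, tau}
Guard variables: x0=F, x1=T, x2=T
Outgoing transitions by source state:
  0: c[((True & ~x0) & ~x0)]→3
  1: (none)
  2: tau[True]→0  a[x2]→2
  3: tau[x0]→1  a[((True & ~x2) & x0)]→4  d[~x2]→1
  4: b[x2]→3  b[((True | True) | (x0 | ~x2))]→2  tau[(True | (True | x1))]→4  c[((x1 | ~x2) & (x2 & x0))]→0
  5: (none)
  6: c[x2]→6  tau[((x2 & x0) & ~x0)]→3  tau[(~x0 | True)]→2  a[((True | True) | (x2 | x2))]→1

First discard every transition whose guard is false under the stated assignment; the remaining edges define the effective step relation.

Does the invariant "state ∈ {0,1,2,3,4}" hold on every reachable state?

Answer: INVARIANT HOLDS

Working:
Allowed set {0,1,2,3,4}
Reach set: {0,3}
  0: ok
  3: ok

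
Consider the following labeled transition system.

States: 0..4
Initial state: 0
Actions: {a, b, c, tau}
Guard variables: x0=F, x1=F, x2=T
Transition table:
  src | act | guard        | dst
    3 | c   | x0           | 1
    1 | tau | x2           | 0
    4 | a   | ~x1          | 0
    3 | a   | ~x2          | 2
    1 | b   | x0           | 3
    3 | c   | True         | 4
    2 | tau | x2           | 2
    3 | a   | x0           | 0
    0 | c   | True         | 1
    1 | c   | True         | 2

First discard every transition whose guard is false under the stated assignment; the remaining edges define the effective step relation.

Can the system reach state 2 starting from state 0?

Answer: REACHABLE

Trace:
Guard filter leaves 6 enabled edge(s).
L0 = {0}
L1 = {1}  now seen {0,1}
L2 = {2}  now seen {0,1,2}
Reachable = {0,1,2}
trace reaching 2: c·c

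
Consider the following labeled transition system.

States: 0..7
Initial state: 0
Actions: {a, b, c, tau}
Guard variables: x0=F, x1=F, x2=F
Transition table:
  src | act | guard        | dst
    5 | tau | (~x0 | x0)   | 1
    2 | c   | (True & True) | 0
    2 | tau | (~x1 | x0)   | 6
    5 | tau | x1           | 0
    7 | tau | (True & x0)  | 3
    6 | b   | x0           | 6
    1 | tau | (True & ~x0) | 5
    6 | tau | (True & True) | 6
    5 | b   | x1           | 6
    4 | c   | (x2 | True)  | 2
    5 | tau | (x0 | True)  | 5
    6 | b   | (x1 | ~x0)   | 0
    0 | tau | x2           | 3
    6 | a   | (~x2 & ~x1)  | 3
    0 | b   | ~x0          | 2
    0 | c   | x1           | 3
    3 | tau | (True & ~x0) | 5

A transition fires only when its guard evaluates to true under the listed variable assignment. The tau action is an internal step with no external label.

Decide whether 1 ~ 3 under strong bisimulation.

Compute ~ classes (split until stable):
  π0 = {{0,1,2,3,4,5,6,7}}
  π1 = {{0},{1,3,5},{2},{4},{6},{7}}
6 equivalence class(es) (converged in 2)
[1]={1,3,5}  [3]={1,3,5}

Answer: BISIMILAR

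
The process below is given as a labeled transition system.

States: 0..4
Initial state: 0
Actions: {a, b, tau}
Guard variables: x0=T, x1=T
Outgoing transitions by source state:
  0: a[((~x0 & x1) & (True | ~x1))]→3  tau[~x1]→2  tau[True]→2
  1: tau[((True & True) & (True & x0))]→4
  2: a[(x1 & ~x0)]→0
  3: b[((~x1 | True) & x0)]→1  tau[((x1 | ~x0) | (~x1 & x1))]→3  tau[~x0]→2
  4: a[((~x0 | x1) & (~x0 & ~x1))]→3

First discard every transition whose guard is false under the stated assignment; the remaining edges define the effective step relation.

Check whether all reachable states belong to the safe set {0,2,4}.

Answer: INVARIANT HOLDS

Working:
Allowed set {0,2,4}
Reachable = {0,2}
  0: ok
  2: ok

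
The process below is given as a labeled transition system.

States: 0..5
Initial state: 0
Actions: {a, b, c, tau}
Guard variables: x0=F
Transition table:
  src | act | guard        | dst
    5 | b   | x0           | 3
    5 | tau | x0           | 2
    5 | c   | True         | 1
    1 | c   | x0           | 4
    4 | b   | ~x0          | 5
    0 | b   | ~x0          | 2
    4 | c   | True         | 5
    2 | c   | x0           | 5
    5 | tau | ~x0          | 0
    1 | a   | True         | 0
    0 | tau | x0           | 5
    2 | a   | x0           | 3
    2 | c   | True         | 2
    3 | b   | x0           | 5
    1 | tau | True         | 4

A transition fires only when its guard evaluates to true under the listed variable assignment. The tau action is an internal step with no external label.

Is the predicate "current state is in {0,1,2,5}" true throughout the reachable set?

Answer: INVARIANT HOLDS

Analysis:
Safe = {0,1,2,5}
R = {0,2}
  0: safe
  2: safe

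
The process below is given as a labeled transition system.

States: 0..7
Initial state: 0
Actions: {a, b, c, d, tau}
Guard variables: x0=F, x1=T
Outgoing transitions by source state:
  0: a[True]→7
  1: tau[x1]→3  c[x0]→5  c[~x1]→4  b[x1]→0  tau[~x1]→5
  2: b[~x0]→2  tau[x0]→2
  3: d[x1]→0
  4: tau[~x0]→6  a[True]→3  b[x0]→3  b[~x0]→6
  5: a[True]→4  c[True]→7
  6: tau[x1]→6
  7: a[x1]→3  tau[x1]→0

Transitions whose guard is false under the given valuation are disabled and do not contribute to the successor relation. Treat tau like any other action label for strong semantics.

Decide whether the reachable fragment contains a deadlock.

R = {0,3,7}
  0: a→7  [deg 1]
  3: d→0  [deg 1]
  7: a→3  tau→0  [deg 2]

Answer: DEADLOCK-FREE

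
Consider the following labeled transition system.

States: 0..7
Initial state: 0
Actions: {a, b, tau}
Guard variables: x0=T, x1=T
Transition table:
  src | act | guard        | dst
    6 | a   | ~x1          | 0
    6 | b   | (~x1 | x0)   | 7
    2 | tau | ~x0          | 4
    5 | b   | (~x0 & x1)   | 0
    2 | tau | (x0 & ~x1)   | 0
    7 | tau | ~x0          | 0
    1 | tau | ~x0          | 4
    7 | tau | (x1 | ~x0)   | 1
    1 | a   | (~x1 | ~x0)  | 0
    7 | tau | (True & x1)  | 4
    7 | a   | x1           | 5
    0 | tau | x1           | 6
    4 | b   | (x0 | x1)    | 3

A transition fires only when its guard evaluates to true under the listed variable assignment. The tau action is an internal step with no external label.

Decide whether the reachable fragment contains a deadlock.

Reach set: {0,1,3,4,5,6,7}
  0: tau→6  [deg 1]
  1: ∅  [no exit]
  3: ∅  [no exit]
  4: b→3  [deg 1]
  5: ∅  [no exit]
  6: b→7  [deg 1]
  7: a→5  tau→1  tau→4  [deg 3]
Path to 1: tau·b·tau

Answer: DEADLOCK at state 1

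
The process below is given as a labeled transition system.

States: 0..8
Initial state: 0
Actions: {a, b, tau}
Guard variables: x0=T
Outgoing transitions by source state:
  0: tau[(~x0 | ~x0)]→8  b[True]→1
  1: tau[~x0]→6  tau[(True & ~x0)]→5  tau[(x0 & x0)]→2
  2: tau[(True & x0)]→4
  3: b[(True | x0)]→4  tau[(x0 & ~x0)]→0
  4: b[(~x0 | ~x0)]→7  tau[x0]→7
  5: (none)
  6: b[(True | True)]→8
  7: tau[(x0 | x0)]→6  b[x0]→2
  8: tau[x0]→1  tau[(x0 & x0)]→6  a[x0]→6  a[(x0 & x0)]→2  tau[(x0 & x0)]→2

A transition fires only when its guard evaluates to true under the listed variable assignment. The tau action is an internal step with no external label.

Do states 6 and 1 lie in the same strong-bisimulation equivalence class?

Answer: NOT BISIMILAR

Working:
Bisimulation quotient by refinement:
  P[0] = {{0,1,2,3,4,5,6,7,8}}
  P[1] = {{0,3,6},{1,2,4},{5},{7},{8}}
  P[2] = {{0,3},{1,2},{4},{5},{6},{7},{8}}
  P[3] = {{0},{1},{2},{3},{4},{5},{6},{7},{8}}
9 equivalence class(es) (converged in 4)
class of 6: {6}; class of 1: {1}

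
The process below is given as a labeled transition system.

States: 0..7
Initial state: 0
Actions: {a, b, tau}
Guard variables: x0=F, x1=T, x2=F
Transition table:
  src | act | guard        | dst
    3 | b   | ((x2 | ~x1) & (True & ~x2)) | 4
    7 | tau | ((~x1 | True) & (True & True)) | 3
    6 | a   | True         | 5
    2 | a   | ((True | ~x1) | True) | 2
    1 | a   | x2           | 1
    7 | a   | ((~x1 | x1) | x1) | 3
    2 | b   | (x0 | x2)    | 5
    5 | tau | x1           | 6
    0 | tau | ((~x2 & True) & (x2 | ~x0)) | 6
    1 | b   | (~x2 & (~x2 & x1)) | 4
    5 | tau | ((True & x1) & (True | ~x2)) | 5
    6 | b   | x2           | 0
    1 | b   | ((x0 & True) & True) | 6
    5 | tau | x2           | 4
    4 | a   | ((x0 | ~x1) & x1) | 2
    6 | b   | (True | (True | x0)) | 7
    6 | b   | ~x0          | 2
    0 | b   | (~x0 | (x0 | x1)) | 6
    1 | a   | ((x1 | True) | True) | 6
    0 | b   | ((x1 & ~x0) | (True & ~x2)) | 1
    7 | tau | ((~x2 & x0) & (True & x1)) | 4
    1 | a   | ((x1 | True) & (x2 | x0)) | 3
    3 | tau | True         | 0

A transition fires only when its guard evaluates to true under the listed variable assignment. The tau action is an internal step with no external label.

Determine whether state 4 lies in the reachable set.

Answer: REACHABLE

Working:
14 transition(s) survive guard evaluation.
Layer 0: {0}
Layer 1: {1,6}  total {0,1,6}
Layer 2: {2,4,5,7}  total {0,1,2,4,5,6,7}
Layer 3: {3}  total {0,1,2,3,4,5,6,7}
R = {0,1,2,3,4,5,6,7}
trace reaching 4: b·b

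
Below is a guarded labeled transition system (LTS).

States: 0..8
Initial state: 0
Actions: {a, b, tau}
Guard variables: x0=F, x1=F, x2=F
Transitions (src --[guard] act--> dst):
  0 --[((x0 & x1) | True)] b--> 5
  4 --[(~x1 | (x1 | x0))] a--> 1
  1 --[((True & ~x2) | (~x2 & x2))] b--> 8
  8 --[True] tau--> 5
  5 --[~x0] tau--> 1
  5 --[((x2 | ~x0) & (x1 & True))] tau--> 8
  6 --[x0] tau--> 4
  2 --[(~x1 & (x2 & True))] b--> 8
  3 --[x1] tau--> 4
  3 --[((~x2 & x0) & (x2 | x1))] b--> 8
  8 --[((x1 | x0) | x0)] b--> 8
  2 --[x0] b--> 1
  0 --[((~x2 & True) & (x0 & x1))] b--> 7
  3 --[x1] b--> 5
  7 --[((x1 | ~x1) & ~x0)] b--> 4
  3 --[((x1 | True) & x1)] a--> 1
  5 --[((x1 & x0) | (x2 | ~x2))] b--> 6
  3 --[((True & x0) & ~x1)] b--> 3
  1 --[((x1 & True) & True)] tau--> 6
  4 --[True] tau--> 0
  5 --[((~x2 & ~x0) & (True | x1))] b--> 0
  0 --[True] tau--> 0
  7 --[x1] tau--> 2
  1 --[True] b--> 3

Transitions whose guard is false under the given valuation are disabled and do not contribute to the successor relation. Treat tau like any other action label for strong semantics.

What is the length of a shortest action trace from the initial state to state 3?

Answer: 3

Analysis:
Breadth-first toward 3:
  depth 0: {0}
  depth 1: {5}
  depth 2: {1,6}
  depth 3: {3,8}
3 enters at depth 3; path b·tau·b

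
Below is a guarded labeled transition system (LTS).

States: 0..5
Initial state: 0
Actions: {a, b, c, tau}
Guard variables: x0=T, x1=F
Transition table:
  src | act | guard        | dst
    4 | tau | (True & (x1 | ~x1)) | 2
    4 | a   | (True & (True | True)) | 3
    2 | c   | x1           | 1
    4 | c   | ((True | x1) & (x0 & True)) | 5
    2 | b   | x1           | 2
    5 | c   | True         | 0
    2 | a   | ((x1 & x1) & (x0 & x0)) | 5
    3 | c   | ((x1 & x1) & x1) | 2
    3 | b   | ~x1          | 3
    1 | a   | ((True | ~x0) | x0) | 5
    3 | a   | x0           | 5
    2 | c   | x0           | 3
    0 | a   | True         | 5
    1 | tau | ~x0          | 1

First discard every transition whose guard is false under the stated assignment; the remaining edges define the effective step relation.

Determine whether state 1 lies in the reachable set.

Answer: UNREACHABLE

Analysis:
After dropping false guards: 9 live edges.
Layer 0: {0}
Layer 1: {5}  cumulative {0,5}
R = {0,5}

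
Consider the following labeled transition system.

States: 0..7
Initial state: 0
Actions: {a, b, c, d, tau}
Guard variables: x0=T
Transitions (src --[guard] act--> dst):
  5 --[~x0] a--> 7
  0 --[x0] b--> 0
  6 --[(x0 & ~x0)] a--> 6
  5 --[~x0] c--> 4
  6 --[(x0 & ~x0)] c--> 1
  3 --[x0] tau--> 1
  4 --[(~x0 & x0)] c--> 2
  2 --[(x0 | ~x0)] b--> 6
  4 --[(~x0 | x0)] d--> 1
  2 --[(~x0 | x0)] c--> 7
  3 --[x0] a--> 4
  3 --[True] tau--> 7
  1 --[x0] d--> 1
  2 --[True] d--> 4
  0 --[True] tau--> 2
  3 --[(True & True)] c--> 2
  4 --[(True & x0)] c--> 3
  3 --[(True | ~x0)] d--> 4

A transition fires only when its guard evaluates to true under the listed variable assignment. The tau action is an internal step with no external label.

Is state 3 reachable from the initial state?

Answer: REACHABLE

Working:
After dropping false guards: 13 live edges.
L0 = {0}
L1 = {2}  cumulative {0,2}
L2 = {4,6,7}  cumulative {0,2,4,6,7}
L3 = {1,3}  cumulative {0,1,2,3,4,6,7}
Reachable = {0,1,2,3,4,6,7}
witness 3: tau·d·c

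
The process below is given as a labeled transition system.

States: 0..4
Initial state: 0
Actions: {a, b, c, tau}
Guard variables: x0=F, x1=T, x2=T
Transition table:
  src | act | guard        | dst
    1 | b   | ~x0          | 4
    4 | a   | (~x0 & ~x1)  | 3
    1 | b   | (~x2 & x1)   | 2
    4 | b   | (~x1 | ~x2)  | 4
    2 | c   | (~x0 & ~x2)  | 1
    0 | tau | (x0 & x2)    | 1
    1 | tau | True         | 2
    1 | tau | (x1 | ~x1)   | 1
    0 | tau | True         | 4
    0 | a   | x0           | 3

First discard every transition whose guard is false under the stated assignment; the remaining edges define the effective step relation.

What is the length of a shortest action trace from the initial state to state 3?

Breadth-first toward 3:
  depth 0: {0}
  depth 1: {4}
3 never appears.

Answer: UNREACHABLE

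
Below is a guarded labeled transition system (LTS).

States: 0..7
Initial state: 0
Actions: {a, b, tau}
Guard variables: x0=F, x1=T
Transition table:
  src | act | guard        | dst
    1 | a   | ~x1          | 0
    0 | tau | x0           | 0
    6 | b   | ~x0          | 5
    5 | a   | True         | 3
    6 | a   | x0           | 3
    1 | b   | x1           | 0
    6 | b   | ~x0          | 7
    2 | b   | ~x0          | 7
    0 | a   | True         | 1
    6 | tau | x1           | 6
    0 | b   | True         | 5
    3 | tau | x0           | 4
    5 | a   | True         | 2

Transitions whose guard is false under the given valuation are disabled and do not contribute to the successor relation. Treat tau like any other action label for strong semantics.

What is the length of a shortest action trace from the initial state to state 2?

Answer: 2

Working:
Breadth-first toward 2:
  Layer 0: {0}
  Layer 1: {1,5}
  Layer 2: {2,3}
depth(2)=2, e.g. b·a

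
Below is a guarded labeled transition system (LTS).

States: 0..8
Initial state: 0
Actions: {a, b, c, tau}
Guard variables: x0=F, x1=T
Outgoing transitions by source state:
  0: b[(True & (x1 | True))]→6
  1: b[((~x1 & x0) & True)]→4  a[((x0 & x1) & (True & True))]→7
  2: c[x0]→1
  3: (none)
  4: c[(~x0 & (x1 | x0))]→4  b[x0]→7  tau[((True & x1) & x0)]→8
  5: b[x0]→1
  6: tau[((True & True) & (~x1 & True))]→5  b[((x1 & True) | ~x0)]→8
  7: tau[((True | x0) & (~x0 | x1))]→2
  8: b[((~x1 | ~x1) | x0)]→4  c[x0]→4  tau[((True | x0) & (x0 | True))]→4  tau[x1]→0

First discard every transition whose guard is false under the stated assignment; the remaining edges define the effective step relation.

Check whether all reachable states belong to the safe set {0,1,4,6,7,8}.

Answer: INVARIANT HOLDS

Working:
Safe = {0,1,4,6,7,8}
Reach set: {0,4,6,8}
  0: ok
  4: ok
  6: ok
  8: ok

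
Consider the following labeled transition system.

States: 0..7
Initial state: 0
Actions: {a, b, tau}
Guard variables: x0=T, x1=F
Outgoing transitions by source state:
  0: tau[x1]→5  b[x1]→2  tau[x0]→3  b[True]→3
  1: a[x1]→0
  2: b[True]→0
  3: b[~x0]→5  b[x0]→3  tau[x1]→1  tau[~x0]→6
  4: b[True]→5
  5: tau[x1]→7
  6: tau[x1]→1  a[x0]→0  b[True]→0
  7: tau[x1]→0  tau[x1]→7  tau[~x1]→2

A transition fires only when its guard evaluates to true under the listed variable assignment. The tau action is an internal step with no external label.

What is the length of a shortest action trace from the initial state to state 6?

Answer: UNREACHABLE

Trace:
Breadth-first toward 6:
  Layer 0: {0}
  Layer 1: {3}
6 never appears.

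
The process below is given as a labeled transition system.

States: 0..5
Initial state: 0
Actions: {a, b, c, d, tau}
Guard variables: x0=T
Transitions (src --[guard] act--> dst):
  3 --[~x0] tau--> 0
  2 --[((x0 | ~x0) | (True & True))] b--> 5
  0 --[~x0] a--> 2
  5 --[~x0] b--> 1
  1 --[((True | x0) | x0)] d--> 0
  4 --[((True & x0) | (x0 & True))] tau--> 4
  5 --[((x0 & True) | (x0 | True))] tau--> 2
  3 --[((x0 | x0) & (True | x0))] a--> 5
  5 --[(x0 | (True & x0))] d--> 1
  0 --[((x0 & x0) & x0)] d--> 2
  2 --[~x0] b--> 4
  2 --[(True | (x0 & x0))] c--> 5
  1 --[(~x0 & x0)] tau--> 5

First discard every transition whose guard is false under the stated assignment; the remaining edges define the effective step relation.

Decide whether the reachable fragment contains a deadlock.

Answer: DEADLOCK-FREE

Working:
Reach set: {0,1,2,5}
  0: d→2  [deg 1]
  1: d→0  [deg 1]
  2: b→5  c→5  [deg 2]
  5: d→1  tau→2  [deg 2]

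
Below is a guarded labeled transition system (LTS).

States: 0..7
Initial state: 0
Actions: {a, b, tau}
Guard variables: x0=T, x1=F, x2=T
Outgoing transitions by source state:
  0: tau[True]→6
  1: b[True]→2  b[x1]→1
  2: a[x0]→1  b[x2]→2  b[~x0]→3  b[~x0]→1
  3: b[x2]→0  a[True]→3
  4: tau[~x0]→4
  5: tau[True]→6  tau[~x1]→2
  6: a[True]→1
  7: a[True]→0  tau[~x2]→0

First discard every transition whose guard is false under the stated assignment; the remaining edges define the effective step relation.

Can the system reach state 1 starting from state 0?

10 transition(s) survive guard evaluation.
Layer 0: {0}
Layer 1: {6}  cumulative {0,6}
Layer 2: {1}  cumulative {0,1,6}
Layer 3: {2}  cumulative {0,1,2,6}
Reach set: {0,1,2,6}
trace reaching 1: tau·a

Answer: REACHABLE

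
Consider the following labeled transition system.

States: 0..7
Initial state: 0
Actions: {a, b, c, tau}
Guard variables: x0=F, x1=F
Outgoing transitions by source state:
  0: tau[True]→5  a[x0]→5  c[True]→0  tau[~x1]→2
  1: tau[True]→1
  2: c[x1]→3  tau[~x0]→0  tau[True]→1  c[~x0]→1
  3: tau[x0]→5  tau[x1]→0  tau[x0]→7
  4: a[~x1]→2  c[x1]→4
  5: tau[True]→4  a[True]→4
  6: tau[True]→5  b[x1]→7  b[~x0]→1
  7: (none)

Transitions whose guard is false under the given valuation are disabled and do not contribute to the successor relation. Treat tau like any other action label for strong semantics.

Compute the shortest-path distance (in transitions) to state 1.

Answer: 2

Trace:
Layered search for 1:
  depth 0: {0}
  depth 1: {2,5}
  depth 2: {1,4}
1 enters at depth 2; path tau·c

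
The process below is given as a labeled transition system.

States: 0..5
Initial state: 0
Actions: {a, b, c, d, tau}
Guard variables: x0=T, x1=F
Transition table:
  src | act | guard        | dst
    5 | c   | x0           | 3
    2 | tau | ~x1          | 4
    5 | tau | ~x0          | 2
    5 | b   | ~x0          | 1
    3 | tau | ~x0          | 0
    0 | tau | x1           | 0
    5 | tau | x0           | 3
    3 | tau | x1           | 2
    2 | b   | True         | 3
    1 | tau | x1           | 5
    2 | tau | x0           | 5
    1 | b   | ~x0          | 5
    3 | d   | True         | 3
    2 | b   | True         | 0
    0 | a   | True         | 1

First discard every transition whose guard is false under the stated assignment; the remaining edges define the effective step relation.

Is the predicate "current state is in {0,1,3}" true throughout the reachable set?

Inv-set: {0,1,3}
Reachable = {0,1}
  0: ok
  1: ok

Answer: INVARIANT HOLDS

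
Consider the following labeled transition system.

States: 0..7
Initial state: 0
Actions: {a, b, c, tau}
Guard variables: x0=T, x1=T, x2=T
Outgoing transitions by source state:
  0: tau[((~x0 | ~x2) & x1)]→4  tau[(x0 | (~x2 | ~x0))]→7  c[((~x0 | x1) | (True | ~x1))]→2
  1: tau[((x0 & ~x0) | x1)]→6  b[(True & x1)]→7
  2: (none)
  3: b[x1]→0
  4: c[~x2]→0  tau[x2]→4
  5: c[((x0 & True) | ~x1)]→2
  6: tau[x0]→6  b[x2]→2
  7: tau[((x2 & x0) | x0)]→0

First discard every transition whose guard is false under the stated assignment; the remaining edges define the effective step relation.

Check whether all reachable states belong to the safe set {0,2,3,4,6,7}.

Safe = {0,2,3,4,6,7}
Reach set: {0,2,7}
  0: safe
  2: safe
  7: safe

Answer: INVARIANT HOLDS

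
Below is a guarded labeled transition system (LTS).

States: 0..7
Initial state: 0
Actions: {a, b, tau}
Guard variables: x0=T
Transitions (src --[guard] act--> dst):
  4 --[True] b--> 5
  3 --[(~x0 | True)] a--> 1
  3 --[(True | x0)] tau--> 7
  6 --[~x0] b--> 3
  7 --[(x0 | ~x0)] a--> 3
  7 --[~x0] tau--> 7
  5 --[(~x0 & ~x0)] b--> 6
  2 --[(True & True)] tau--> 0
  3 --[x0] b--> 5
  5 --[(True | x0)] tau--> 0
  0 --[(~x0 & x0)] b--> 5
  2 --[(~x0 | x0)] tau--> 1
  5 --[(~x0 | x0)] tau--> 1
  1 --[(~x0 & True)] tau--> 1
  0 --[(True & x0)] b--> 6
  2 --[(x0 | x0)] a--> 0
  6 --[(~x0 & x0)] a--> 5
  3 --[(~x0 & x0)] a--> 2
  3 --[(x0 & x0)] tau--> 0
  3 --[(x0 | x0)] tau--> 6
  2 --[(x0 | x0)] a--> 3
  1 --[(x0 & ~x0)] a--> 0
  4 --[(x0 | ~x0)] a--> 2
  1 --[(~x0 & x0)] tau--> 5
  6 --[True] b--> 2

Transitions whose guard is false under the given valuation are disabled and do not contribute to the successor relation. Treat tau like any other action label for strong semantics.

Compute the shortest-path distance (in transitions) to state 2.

Answer: 2

Trace:
Layered search for 2:
  L0 = {0}
  L1 = {6}
  L2 = {2}
2 enters at depth 2; path b·b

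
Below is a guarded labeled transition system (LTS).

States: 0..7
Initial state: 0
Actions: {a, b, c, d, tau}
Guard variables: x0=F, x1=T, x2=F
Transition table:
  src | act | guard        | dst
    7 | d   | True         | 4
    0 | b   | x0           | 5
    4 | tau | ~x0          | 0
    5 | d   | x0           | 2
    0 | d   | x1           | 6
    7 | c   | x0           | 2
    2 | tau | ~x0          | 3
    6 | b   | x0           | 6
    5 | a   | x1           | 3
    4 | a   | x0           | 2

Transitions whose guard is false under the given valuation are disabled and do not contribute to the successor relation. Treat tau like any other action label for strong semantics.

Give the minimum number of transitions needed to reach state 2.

Layered search for 2:
  L0 = {0}
  L1 = {6}
2 never appears.

Answer: UNREACHABLE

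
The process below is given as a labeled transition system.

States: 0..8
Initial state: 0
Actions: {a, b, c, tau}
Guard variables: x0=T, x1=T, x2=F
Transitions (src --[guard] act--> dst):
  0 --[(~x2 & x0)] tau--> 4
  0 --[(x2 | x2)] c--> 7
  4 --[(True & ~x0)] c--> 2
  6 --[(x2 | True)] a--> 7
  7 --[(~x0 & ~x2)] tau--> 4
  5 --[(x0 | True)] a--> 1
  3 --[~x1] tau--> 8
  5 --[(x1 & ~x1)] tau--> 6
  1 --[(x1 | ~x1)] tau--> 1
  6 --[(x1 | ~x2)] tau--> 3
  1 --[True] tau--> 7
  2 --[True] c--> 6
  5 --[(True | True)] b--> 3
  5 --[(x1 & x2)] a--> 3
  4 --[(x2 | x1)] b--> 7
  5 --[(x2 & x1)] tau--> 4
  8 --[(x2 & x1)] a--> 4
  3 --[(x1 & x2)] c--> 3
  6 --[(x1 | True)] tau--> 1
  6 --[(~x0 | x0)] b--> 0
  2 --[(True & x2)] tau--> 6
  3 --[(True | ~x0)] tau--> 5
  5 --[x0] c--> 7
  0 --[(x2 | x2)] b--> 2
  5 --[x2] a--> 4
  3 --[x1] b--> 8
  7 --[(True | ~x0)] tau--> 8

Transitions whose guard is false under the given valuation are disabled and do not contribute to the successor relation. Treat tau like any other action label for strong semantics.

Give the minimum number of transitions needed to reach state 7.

Breadth-first toward 7:
  L0 = {0}
  L1 = {4}
  L2 = {7}
first hit 7 at d=2 via tau·b

Answer: 2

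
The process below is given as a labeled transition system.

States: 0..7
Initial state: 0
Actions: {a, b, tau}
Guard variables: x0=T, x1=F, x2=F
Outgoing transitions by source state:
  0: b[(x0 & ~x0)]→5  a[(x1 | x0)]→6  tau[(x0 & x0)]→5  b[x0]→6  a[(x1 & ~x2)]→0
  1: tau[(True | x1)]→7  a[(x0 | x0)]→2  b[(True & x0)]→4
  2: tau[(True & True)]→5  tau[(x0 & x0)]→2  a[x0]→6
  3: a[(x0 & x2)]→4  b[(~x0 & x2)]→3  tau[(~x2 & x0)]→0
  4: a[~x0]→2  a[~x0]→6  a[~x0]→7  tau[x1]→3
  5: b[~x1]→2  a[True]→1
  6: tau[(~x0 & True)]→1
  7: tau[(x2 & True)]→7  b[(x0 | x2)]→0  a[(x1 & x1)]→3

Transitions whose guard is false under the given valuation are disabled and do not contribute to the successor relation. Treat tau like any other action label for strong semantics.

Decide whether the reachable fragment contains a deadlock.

R = {0,1,2,4,5,6,7}
  0: a→6  b→6  tau→5  [3 exit(s)]
  1: a→2  b→4  tau→7  [3 exit(s)]
  2: a→6  tau→2  tau→5  [3 exit(s)]
  4: ∅  [deadlock]
  5: a→1  b→2  [2 exit(s)]
  6: ∅  [deadlock]
  7: b→0  [1 exit(s)]
trace reaching 4: tau·a·b

Answer: DEADLOCK at state 4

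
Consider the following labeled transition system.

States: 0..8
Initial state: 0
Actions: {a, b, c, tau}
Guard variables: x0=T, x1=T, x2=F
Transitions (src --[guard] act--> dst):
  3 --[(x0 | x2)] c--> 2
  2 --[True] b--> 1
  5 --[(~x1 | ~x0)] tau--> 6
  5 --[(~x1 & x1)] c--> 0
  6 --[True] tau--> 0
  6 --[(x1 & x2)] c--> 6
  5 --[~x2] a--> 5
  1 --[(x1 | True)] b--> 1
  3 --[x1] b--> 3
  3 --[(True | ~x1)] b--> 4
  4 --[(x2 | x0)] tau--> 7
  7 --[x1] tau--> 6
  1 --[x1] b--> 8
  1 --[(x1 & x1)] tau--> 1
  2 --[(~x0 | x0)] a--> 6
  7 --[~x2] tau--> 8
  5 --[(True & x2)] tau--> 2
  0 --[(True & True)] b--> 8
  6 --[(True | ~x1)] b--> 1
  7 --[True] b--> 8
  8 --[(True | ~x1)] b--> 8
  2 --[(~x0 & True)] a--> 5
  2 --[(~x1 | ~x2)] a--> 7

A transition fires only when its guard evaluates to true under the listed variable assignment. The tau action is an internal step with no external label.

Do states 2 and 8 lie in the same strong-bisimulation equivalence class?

Bisimulation quotient by refinement:
  π0 = {{0,1,2,3,4,5,6,7,8}}
  π1 = {{0,8},{1,6,7},{2},{3},{4},{5}}
  π2 = {{0,8},{1},{2},{3},{4},{5},{6},{7}}
stable after 3 split(s): 8 block(s)
2∈{2}, 8∈{0,8}

Answer: NOT BISIMILAR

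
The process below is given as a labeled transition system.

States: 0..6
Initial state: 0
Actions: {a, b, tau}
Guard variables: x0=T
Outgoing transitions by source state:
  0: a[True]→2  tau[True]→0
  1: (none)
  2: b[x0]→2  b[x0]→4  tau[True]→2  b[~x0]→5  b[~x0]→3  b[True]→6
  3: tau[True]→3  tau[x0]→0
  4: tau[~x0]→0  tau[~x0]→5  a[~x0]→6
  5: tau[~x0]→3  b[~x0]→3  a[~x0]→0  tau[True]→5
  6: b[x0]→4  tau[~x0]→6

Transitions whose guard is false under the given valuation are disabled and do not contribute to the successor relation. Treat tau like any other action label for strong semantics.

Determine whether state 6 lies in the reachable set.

Answer: REACHABLE

Analysis:
After dropping false guards: 10 live edges.
L0 = {0}
L1 = {2}  cumulative {0,2}
L2 = {4,6}  cumulative {0,2,4,6}
Reachable = {0,2,4,6}
trace reaching 6: a·b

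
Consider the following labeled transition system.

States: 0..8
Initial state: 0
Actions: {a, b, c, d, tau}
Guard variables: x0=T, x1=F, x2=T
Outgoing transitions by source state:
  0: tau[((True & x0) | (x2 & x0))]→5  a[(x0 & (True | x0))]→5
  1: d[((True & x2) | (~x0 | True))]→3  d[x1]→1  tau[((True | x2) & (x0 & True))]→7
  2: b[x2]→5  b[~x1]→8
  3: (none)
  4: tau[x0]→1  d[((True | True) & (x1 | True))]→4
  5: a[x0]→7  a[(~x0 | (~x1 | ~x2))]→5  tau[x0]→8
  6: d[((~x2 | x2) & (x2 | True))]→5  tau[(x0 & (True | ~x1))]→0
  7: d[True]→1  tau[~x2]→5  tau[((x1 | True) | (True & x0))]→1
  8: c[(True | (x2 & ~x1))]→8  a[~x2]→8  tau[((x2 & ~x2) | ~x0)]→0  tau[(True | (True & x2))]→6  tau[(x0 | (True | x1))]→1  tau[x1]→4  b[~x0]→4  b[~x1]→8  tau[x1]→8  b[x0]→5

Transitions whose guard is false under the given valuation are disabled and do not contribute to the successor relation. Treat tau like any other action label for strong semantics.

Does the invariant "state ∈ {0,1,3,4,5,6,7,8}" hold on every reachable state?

Inv-set: {0,1,3,4,5,6,7,8}
R = {0,1,3,5,6,7,8}
  0: ok
  1: ok
  3: ok
  5: ok
  6: ok
  7: ok
  8: ok

Answer: INVARIANT HOLDS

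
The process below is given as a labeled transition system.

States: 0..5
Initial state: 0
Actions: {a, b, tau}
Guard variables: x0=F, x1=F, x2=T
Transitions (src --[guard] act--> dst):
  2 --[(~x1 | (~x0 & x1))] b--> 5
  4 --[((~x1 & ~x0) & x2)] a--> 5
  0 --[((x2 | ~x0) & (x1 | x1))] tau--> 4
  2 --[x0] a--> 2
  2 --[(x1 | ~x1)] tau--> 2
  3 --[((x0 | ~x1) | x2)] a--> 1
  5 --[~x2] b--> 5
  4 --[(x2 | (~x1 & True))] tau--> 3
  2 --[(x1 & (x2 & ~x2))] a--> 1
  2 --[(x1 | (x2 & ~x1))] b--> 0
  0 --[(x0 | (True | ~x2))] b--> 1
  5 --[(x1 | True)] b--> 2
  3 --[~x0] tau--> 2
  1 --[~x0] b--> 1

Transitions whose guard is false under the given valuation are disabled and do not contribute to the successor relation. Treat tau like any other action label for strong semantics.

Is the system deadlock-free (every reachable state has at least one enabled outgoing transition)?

Reach set: {0,1}
  0: b→1  [deg 1]
  1: b→1  [deg 1]

Answer: DEADLOCK-FREE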